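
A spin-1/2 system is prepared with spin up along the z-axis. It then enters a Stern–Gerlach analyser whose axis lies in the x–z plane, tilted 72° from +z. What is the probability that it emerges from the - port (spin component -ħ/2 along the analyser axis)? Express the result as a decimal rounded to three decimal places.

For spin-½, the probability of finding spin-up along an axis at angle θ to the initial spin direction is cos²(θ/2); spin-down is sin²(θ/2).
θ = 72°, so P = sin²(36°) ≈ 0.345.

0.345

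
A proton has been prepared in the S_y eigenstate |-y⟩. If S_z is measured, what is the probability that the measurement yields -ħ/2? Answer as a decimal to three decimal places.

In the S_z basis, |-y⟩ = (|↑⟩ - i|↓⟩)/√2 and |-z⟩ = |↓⟩.
|⟨-z|-y⟩|² = 1/2.

0.500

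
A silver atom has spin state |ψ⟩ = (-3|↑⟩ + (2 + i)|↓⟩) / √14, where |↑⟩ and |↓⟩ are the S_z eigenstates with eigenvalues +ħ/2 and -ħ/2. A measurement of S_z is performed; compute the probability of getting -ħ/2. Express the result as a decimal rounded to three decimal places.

The -ħ/2 outcome corresponds to |↓⟩. Its amplitude in |ψ⟩ is (2 + i)/√14.
P = |2 + i|² / 14 = 5/14.

0.357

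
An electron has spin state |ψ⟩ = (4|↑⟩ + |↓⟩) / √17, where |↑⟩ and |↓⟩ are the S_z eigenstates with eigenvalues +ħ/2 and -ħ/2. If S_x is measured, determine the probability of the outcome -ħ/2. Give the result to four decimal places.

|-x⟩ = (|↑⟩ - |↓⟩)/√2, so ⟨-x|ψ⟩ = (3) / (√2·√17).
P = |3|² / 34 = 9/34.

0.2647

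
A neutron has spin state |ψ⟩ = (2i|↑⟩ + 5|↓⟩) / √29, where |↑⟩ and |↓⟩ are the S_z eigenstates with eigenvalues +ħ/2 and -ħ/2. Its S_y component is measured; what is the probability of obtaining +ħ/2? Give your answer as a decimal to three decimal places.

|+y⟩ = (|↑⟩ + i|↓⟩)/√2, so ⟨+y|ψ⟩ = (-3i) / (√2·√29).
P = |-3i|² / 58 = 9/58.

0.155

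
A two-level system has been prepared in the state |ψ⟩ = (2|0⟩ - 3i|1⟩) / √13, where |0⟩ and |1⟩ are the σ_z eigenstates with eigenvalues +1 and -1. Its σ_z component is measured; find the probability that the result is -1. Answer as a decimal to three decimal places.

0.692

The -1 outcome corresponds to |1⟩. Its amplitude in |ψ⟩ is -3i/√13.
P = |-3i|² / 13 = 9/13.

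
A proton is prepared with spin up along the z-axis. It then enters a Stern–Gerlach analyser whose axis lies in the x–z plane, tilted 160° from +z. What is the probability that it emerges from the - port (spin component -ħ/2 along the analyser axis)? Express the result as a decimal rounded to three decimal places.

0.970

For spin-½, the probability of finding spin-up along an axis at angle θ to the initial spin direction is cos²(θ/2); spin-down is sin²(θ/2).
θ = 160°, so P = sin²(80°) ≈ 0.970.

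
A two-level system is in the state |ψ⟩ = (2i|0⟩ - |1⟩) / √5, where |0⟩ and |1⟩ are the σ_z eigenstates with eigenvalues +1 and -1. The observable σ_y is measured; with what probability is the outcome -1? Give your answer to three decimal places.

0.100

|-y⟩ = (|0⟩ - i|1⟩)/√2, so ⟨-y|ψ⟩ = (i) / (√2·√5).
P = |i|² / 10 = 1/10.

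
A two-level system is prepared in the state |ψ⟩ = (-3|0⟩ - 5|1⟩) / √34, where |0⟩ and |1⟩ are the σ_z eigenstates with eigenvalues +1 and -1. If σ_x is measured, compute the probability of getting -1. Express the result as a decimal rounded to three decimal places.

|-x⟩ = (|0⟩ - |1⟩)/√2, so ⟨-x|ψ⟩ = (2) / (√2·√34).
P = |2|² / 68 = 4/68.

0.059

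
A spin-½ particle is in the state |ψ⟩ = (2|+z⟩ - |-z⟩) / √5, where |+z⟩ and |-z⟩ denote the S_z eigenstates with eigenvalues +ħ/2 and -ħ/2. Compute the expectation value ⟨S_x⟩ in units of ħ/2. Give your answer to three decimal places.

⟨σ_x⟩ = 2 Re(a* b)/(|a|²+|b|²) with a = 2, b = -1.
a* b = -2, so ⟨σ_x⟩ = -4/5.
⟨S_x⟩ = (ħ/2)·⟨σ_x⟩.

-0.800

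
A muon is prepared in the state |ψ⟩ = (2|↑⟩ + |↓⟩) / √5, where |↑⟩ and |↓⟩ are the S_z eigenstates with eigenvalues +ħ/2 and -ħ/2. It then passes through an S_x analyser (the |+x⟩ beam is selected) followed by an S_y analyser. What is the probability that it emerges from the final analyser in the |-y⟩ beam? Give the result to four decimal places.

0.4500

First analyser (S_x): P(|+x⟩) = |⟨+x|ψ⟩|² = 9/10.
After stage 1 the state is |+x⟩; P(|-y⟩) = |⟨-y|+x⟩|² = 1/2.
Joint probability = 9/10 × 1/2 = 0.4500.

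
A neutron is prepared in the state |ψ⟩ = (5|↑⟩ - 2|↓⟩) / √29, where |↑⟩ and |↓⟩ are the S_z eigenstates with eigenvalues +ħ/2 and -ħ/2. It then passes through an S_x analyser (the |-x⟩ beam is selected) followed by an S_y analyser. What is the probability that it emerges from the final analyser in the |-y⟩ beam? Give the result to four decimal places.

0.4224

First analyser (S_x): P(|-x⟩) = |⟨-x|ψ⟩|² = 49/58.
After stage 1 the state is |-x⟩; P(|-y⟩) = |⟨-y|-x⟩|² = 1/2.
Joint probability = 49/58 × 1/2 = 0.4224.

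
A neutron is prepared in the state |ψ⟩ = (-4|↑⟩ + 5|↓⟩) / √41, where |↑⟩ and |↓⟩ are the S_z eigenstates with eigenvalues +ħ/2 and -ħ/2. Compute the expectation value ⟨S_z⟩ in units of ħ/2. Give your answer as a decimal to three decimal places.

-0.220

⟨σ_z⟩ = |a|² - |b|² divided by |a|²+|b|², with a, b the |↑⟩, |↓⟩ amplitudes.
= (16 - 25)/41 = -9/41.
⟨S_z⟩ = (ħ/2)·⟨σ_z⟩.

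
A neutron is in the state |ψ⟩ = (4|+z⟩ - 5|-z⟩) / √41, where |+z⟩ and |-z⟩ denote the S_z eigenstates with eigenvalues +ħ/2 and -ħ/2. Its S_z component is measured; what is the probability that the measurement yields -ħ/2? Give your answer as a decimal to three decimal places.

The -ħ/2 outcome corresponds to |-z⟩. Its amplitude in |ψ⟩ is -5/√41.
P = |-5|² / 41 = 25/41.

0.610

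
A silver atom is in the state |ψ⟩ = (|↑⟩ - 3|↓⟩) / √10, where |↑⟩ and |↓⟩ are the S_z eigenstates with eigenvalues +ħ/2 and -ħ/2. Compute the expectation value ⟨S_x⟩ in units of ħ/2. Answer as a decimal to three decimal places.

-0.600

⟨σ_x⟩ = 2 Re(a* b)/(|a|²+|b|²) with a = 1, b = -3.
a* b = -3, so ⟨σ_x⟩ = -6/10.
⟨S_x⟩ = (ħ/2)·⟨σ_x⟩.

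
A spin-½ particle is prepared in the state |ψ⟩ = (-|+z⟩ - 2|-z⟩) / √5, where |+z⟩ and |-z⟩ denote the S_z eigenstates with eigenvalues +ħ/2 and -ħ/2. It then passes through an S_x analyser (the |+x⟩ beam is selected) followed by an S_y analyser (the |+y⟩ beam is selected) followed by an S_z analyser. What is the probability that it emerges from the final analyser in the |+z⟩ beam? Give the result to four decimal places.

First analyser (S_x): P(|+x⟩) = |⟨+x|ψ⟩|² = 9/10.
After stage 1 the state is |+x⟩; P(|+y⟩) = |⟨+y|+x⟩|² = 1/2.
After stage 2 the state is |+y⟩; P(|+z⟩) = |⟨+z|+y⟩|² = 1/2.
Joint probability = 9/10 × 1/2 × 1/2 = 0.2250.

0.2250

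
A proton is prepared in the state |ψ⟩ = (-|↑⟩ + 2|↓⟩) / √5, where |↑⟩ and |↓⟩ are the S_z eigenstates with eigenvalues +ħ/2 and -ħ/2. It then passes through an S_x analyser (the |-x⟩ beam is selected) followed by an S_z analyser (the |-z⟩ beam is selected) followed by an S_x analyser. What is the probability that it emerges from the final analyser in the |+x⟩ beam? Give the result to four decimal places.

First analyser (S_x): P(|-x⟩) = |⟨-x|ψ⟩|² = 9/10.
After stage 1 the state is |-x⟩; P(|-z⟩) = |⟨-z|-x⟩|² = 1/2.
After stage 2 the state is |-z⟩; P(|+x⟩) = |⟨+x|-z⟩|² = 1/2.
Joint probability = 9/10 × 1/2 × 1/2 = 0.2250.

0.2250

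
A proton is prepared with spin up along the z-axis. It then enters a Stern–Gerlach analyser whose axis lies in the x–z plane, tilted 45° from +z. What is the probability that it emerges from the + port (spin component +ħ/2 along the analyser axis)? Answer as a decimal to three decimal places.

0.854

For spin-½, the probability of finding spin-up along an axis at angle θ to the initial spin direction is cos²(θ/2); spin-down is sin²(θ/2).
θ = 45°, so P = cos²(22.5°) ≈ 0.854.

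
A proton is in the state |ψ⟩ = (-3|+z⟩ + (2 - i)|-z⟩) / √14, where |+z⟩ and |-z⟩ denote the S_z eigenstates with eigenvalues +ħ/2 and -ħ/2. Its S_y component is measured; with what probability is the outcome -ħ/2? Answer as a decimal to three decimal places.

|-y⟩ = (|+z⟩ - i|-z⟩)/√2, so ⟨-y|ψ⟩ = (-2 + 2i) / (√2·√14).
P = |-2 + 2i|² / 28 = 8/28.

0.286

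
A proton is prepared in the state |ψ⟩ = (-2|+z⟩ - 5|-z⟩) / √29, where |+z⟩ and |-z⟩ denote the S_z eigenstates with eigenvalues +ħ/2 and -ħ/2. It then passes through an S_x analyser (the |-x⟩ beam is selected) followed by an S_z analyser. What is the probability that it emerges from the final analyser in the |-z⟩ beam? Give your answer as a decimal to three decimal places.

First analyser (S_x): P(|-x⟩) = |⟨-x|ψ⟩|² = 9/58.
After stage 1 the state is |-x⟩; P(|-z⟩) = |⟨-z|-x⟩|² = 1/2.
Joint probability = 9/58 × 1/2 = 0.078.

0.078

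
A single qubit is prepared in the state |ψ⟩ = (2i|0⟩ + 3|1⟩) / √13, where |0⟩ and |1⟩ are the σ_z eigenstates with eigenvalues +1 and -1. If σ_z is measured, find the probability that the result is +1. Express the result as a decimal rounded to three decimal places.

0.308

The +1 outcome corresponds to |0⟩. Its amplitude in |ψ⟩ is 2i/√13.
P = |2i|² / 13 = 4/13.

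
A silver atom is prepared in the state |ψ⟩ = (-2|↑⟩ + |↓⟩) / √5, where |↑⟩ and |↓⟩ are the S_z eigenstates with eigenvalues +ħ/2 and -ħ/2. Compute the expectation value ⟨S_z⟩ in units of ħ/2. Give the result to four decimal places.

0.6000

⟨σ_z⟩ = |a|² - |b|² divided by |a|²+|b|², with a, b the |↑⟩, |↓⟩ amplitudes.
= (4 - 1)/5 = 3/5.
⟨S_z⟩ = (ħ/2)·⟨σ_z⟩.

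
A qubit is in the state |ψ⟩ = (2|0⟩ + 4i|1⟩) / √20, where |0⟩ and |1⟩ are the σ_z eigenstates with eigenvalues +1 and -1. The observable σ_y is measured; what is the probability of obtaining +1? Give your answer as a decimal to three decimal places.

0.900

|+y⟩ = (|0⟩ + i|1⟩)/√2, so ⟨+y|ψ⟩ = (6) / (√2·√20).
P = |6|² / 40 = 36/40.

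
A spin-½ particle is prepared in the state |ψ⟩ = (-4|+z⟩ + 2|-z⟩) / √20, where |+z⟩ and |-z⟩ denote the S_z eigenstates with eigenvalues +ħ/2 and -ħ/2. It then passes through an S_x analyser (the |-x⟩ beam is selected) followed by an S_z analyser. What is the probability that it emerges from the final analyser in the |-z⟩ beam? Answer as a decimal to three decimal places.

First analyser (S_x): P(|-x⟩) = |⟨-x|ψ⟩|² = 36/40.
After stage 1 the state is |-x⟩; P(|-z⟩) = |⟨-z|-x⟩|² = 1/2.
Joint probability = 36/40 × 1/2 = 0.450.

0.450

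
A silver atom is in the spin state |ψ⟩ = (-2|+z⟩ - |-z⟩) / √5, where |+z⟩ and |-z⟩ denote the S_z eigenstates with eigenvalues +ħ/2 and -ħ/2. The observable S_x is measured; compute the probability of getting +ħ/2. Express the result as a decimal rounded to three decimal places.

0.900

|+x⟩ = (|+z⟩ + |-z⟩)/√2, so ⟨+x|ψ⟩ = (-3) / (√2·√5).
P = |-3|² / 10 = 9/10.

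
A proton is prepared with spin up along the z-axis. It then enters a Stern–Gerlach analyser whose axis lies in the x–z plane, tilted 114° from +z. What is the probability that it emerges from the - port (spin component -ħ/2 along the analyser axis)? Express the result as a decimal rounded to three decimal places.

0.703

For spin-½, the probability of finding spin-up along an axis at angle θ to the initial spin direction is cos²(θ/2); spin-down is sin²(θ/2).
θ = 114°, so P = sin²(57°) ≈ 0.703.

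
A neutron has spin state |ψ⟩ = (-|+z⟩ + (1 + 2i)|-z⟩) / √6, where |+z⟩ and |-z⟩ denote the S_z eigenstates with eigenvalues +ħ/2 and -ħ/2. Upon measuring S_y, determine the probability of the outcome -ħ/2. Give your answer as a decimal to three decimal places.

0.833

|-y⟩ = (|+z⟩ - i|-z⟩)/√2, so ⟨-y|ψ⟩ = (-3 + i) / (√2·√6).
P = |-3 + i|² / 12 = 10/12.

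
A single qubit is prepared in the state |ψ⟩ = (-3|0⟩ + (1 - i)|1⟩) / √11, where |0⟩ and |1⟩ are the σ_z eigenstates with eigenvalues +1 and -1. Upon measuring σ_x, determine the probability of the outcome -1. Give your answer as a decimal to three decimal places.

|-x⟩ = (|0⟩ - |1⟩)/√2, so ⟨-x|ψ⟩ = (-4 + i) / (√2·√11).
P = |-4 + i|² / 22 = 17/22.

0.773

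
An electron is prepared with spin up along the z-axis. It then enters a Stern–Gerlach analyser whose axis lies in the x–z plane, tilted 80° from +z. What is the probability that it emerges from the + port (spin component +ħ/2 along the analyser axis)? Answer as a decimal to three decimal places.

For spin-½, the probability of finding spin-up along an axis at angle θ to the initial spin direction is cos²(θ/2); spin-down is sin²(θ/2).
θ = 80°, so P = cos²(40°) ≈ 0.587.

0.587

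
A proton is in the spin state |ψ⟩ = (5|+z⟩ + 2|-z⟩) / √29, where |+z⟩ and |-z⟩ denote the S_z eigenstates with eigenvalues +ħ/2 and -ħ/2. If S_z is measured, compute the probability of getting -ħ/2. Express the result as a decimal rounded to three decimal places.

The -ħ/2 outcome corresponds to |-z⟩. Its amplitude in |ψ⟩ is 2/√29.
P = |2|² / 29 = 4/29.

0.138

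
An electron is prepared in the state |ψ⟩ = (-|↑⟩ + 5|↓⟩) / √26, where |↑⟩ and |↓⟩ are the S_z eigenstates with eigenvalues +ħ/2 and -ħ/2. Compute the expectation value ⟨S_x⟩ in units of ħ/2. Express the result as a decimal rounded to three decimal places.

⟨σ_x⟩ = 2 Re(a* b)/(|a|²+|b|²) with a = -1, b = 5.
a* b = -5, so ⟨σ_x⟩ = -10/26.
⟨S_x⟩ = (ħ/2)·⟨σ_x⟩.

-0.385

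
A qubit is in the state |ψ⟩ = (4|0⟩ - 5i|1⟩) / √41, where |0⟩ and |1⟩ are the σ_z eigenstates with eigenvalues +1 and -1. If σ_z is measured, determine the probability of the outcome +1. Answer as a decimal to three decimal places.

The +1 outcome corresponds to |0⟩. Its amplitude in |ψ⟩ is 4/√41.
P = |4|² / 41 = 16/41.

0.390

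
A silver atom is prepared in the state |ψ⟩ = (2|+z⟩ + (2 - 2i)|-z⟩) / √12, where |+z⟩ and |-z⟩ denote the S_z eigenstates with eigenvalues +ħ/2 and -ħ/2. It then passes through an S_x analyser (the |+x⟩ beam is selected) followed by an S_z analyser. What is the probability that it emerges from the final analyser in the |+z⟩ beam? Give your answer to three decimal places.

0.417

First analyser (S_x): P(|+x⟩) = |⟨+x|ψ⟩|² = 20/24.
After stage 1 the state is |+x⟩; P(|+z⟩) = |⟨+z|+x⟩|² = 1/2.
Joint probability = 20/24 × 1/2 = 0.417.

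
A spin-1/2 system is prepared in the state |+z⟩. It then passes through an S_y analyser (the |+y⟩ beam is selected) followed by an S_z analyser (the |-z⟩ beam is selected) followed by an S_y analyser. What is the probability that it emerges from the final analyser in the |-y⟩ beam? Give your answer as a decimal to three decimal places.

0.125

First analyser (S_y): from |+z⟩, P(|+y⟩) = 1/2.
After stage 1 the state is |+y⟩; P(|-z⟩) = |⟨-z|+y⟩|² = 1/2.
After stage 2 the state is |-z⟩; P(|-y⟩) = |⟨-y|-z⟩|² = 1/2.
Joint probability = 1/2 × 1/2 × 1/2 = 0.125.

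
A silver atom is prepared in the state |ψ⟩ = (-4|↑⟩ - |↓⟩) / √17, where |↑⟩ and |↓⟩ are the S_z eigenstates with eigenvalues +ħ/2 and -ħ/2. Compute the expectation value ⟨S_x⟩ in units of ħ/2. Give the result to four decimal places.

⟨σ_x⟩ = 2 Re(a* b)/(|a|²+|b|²) with a = -4, b = -1.
a* b = 4, so ⟨σ_x⟩ = 8/17.
⟨S_x⟩ = (ħ/2)·⟨σ_x⟩.

0.4706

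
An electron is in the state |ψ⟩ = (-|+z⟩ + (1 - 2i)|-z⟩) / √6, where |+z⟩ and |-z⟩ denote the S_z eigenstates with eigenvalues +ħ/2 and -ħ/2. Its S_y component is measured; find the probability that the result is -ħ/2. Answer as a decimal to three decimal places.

0.167

|-y⟩ = (|+z⟩ - i|-z⟩)/√2, so ⟨-y|ψ⟩ = (1 + i) / (√2·√6).
P = |1 + i|² / 12 = 2/12.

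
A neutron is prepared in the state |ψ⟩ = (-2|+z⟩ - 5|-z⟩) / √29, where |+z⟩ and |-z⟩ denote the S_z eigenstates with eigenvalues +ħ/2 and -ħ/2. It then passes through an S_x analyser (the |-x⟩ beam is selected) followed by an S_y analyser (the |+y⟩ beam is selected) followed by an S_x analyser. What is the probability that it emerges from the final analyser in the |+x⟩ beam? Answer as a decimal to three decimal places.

0.039

First analyser (S_x): P(|-x⟩) = |⟨-x|ψ⟩|² = 9/58.
After stage 1 the state is |-x⟩; P(|+y⟩) = |⟨+y|-x⟩|² = 1/2.
After stage 2 the state is |+y⟩; P(|+x⟩) = |⟨+x|+y⟩|² = 1/2.
Joint probability = 9/58 × 1/2 × 1/2 = 0.039.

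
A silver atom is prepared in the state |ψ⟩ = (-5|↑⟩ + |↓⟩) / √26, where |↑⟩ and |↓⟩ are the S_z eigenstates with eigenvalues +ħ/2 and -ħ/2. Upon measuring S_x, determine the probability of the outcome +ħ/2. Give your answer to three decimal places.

|+x⟩ = (|↑⟩ + |↓⟩)/√2, so ⟨+x|ψ⟩ = (-4) / (√2·√26).
P = |-4|² / 52 = 16/52.

0.308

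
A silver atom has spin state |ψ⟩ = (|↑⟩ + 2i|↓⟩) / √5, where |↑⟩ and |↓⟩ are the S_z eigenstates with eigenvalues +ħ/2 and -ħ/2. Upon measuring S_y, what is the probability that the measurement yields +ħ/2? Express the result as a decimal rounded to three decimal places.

|+y⟩ = (|↑⟩ + i|↓⟩)/√2, so ⟨+y|ψ⟩ = (3) / (√2·√5).
P = |3|² / 10 = 9/10.

0.900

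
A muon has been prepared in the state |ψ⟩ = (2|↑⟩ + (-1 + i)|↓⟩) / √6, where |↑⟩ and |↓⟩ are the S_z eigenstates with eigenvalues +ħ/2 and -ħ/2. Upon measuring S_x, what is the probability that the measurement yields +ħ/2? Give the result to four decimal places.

0.1667

|+x⟩ = (|↑⟩ + |↓⟩)/√2, so ⟨+x|ψ⟩ = (1 + i) / (√2·√6).
P = |1 + i|² / 12 = 2/12.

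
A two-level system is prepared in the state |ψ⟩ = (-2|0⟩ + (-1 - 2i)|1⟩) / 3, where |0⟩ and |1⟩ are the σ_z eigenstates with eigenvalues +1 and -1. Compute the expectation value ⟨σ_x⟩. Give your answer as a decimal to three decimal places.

0.444

⟨σ_x⟩ = 2 Re(a* b)/(|a|²+|b|²) with a = -2, b = (-1 - 2i).
a* b = (2 + 4i), so ⟨σ_x⟩ = 4/9.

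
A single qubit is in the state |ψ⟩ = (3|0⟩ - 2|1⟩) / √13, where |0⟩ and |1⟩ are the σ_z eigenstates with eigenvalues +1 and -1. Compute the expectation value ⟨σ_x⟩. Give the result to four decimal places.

⟨σ_x⟩ = 2 Re(a* b)/(|a|²+|b|²) with a = 3, b = -2.
a* b = -6, so ⟨σ_x⟩ = -12/13.

-0.9231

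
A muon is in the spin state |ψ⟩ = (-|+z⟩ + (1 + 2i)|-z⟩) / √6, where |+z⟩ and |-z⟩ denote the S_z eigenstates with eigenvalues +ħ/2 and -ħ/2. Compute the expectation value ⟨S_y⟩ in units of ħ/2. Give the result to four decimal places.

-0.6667

⟨σ_y⟩ = 2 Im(a* b)/(|a|²+|b|²) with a = -1, b = (1 + 2i).
a* b = (-1 - 2i), so ⟨σ_y⟩ = -4/6.
⟨S_y⟩ = (ħ/2)·⟨σ_y⟩.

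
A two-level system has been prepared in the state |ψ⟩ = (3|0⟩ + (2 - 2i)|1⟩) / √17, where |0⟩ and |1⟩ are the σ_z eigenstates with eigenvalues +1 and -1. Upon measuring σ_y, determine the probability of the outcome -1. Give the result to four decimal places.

0.8529

|-y⟩ = (|0⟩ - i|1⟩)/√2, so ⟨-y|ψ⟩ = (5 + 2i) / (√2·√17).
P = |5 + 2i|² / 34 = 29/34.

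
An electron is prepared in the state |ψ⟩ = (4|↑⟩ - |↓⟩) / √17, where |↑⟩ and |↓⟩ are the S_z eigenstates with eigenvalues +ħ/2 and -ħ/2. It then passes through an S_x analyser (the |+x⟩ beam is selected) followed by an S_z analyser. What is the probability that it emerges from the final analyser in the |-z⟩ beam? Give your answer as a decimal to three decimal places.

0.132

First analyser (S_x): P(|+x⟩) = |⟨+x|ψ⟩|² = 9/34.
After stage 1 the state is |+x⟩; P(|-z⟩) = |⟨-z|+x⟩|² = 1/2.
Joint probability = 9/34 × 1/2 = 0.132.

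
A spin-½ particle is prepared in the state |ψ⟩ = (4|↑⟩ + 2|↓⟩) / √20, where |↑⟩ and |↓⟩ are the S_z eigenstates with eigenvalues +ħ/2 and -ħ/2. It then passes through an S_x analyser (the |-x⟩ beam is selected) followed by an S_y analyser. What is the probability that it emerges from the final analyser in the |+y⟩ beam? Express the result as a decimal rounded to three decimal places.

First analyser (S_x): P(|-x⟩) = |⟨-x|ψ⟩|² = 4/40.
After stage 1 the state is |-x⟩; P(|+y⟩) = |⟨+y|-x⟩|² = 1/2.
Joint probability = 4/40 × 1/2 = 0.050.

0.050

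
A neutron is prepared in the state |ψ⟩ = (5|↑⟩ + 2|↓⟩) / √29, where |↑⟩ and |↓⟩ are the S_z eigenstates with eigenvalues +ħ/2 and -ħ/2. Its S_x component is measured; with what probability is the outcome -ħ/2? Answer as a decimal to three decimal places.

0.155

|-x⟩ = (|↑⟩ - |↓⟩)/√2, so ⟨-x|ψ⟩ = (3) / (√2·√29).
P = |3|² / 58 = 9/58.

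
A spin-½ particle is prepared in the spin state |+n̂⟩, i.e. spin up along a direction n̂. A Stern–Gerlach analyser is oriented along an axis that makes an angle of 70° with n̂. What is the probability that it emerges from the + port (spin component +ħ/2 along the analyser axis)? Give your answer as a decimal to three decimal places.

For spin-½, the probability of finding spin-up along an axis at angle θ to the initial spin direction is cos²(θ/2); spin-down is sin²(θ/2).
θ = 70°, so P = cos²(35°) ≈ 0.671.

0.671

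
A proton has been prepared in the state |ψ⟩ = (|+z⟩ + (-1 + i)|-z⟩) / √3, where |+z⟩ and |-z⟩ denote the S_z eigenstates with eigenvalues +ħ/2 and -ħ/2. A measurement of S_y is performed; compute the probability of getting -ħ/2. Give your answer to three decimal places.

|-y⟩ = (|+z⟩ - i|-z⟩)/√2, so ⟨-y|ψ⟩ = (-i) / (√2·√3).
P = |-i|² / 6 = 1/6.

0.167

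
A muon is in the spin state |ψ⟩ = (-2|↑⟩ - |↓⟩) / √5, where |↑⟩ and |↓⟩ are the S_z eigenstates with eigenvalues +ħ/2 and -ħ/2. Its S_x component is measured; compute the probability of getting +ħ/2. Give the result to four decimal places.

|+x⟩ = (|↑⟩ + |↓⟩)/√2, so ⟨+x|ψ⟩ = (-3) / (√2·√5).
P = |-3|² / 10 = 9/10.

0.9000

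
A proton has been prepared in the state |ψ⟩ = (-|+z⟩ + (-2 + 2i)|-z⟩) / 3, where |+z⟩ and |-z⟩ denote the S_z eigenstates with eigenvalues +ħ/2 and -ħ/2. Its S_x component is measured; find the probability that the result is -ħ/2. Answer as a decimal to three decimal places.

|-x⟩ = (|+z⟩ - |-z⟩)/√2, so ⟨-x|ψ⟩ = (1 - 2i) / (√2·3).
P = |1 - 2i|² / 18 = 5/18.

0.278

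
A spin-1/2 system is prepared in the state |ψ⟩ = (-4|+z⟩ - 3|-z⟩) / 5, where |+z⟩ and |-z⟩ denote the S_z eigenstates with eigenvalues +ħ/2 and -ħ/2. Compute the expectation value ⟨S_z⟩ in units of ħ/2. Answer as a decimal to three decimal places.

0.280

⟨σ_z⟩ = |a|² - |b|² divided by |a|²+|b|², with a, b the |+z⟩, |-z⟩ amplitudes.
= (16 - 9)/25 = 7/25.
⟨S_z⟩ = (ħ/2)·⟨σ_z⟩.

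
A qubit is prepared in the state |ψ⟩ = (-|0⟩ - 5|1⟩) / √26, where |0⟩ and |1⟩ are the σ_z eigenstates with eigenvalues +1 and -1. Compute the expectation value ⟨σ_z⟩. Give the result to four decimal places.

-0.9231

⟨σ_z⟩ = |a|² - |b|² divided by |a|²+|b|², with a, b the |0⟩, |1⟩ amplitudes.
= (1 - 25)/26 = -24/26.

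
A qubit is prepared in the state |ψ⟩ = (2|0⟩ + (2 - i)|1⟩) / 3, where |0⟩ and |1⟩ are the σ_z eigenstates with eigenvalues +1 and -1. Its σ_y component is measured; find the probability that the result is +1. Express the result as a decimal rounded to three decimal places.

|+y⟩ = (|0⟩ + i|1⟩)/√2, so ⟨+y|ψ⟩ = (1 - 2i) / (√2·3).
P = |1 - 2i|² / 18 = 5/18.

0.278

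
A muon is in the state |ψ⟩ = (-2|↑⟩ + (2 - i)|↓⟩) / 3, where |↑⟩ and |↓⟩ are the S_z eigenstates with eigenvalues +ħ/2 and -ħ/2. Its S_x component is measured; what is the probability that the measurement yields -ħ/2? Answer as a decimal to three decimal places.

|-x⟩ = (|↑⟩ - |↓⟩)/√2, so ⟨-x|ψ⟩ = (-4 + i) / (√2·3).
P = |-4 + i|² / 18 = 17/18.

0.944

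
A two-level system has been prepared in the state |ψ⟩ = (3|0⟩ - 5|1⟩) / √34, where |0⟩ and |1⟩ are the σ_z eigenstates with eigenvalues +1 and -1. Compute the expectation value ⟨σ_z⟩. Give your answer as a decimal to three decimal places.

⟨σ_z⟩ = |a|² - |b|² divided by |a|²+|b|², with a, b the |0⟩, |1⟩ amplitudes.
= (9 - 25)/34 = -16/34.

-0.471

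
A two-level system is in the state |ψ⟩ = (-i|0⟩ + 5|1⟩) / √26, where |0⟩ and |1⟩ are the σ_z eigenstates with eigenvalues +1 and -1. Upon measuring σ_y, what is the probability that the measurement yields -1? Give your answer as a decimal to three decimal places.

0.308

|-y⟩ = (|0⟩ - i|1⟩)/√2, so ⟨-y|ψ⟩ = (4i) / (√2·√26).
P = |4i|² / 52 = 16/52.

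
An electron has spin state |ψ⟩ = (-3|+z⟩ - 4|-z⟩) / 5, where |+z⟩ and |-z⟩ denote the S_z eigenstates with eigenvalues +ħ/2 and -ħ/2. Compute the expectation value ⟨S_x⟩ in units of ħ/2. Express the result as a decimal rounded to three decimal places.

0.960

⟨σ_x⟩ = 2 Re(a* b)/(|a|²+|b|²) with a = -3, b = -4.
a* b = 12, so ⟨σ_x⟩ = 24/25.
⟨S_x⟩ = (ħ/2)·⟨σ_x⟩.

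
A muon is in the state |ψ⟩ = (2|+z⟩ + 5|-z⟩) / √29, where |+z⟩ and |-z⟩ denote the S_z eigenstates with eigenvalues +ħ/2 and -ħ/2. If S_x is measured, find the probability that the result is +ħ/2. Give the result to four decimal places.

|+x⟩ = (|+z⟩ + |-z⟩)/√2, so ⟨+x|ψ⟩ = (7) / (√2·√29).
P = |7|² / 58 = 49/58.

0.8448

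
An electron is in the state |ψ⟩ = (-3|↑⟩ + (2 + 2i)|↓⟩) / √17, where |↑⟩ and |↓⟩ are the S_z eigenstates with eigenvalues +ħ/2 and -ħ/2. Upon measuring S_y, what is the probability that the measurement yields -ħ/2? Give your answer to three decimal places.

|-y⟩ = (|↑⟩ - i|↓⟩)/√2, so ⟨-y|ψ⟩ = (-5 + 2i) / (√2·√17).
P = |-5 + 2i|² / 34 = 29/34.

0.853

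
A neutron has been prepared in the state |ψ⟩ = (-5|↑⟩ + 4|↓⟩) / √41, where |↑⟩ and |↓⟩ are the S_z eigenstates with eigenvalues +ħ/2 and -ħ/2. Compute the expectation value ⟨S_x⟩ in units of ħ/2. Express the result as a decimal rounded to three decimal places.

⟨σ_x⟩ = 2 Re(a* b)/(|a|²+|b|²) with a = -5, b = 4.
a* b = -20, so ⟨σ_x⟩ = -40/41.
⟨S_x⟩ = (ħ/2)·⟨σ_x⟩.

-0.976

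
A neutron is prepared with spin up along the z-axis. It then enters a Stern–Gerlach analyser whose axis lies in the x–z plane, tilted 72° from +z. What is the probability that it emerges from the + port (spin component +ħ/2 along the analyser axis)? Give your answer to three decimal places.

0.655

For spin-½, the probability of finding spin-up along an axis at angle θ to the initial spin direction is cos²(θ/2); spin-down is sin²(θ/2).
θ = 72°, so P = cos²(36°) ≈ 0.655.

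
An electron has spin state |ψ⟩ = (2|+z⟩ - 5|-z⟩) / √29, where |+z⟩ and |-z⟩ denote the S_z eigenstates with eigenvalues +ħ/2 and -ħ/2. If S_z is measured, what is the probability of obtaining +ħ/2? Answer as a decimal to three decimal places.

The +ħ/2 outcome corresponds to |+z⟩. Its amplitude in |ψ⟩ is 2/√29.
P = |2|² / 29 = 4/29.

0.138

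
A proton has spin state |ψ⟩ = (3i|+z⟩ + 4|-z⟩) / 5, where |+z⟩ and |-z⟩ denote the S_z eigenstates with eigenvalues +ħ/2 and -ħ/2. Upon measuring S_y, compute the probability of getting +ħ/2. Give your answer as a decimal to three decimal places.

0.020

|+y⟩ = (|+z⟩ + i|-z⟩)/√2, so ⟨+y|ψ⟩ = (-i) / (√2·5).
P = |-i|² / 50 = 1/50.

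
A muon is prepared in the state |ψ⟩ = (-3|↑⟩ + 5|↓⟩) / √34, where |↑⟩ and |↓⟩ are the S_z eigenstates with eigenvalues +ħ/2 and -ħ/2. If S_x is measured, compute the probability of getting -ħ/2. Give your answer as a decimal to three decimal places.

0.941

|-x⟩ = (|↑⟩ - |↓⟩)/√2, so ⟨-x|ψ⟩ = (-8) / (√2·√34).
P = |-8|² / 68 = 64/68.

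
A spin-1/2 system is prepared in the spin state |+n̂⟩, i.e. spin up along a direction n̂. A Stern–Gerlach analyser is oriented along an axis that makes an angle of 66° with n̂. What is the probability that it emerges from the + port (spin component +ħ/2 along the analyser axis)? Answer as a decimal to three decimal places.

For spin-½, the probability of finding spin-up along an axis at angle θ to the initial spin direction is cos²(θ/2); spin-down is sin²(θ/2).
θ = 66°, so P = cos²(33°) ≈ 0.703.

0.703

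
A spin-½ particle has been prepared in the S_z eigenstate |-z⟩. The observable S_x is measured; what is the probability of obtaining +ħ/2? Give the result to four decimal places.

In the S_z basis, |-z⟩ = |↓⟩ and |+x⟩ = (|↑⟩ + |↓⟩)/√2.
|⟨+x|-z⟩|² = 1/2.

0.5000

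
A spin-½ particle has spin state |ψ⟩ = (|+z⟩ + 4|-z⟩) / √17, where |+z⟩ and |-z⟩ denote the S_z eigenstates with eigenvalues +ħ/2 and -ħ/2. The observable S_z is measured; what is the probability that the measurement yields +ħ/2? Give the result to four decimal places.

The +ħ/2 outcome corresponds to |+z⟩. Its amplitude in |ψ⟩ is 1/√17.
P = |1|² / 17 = 1/17.

0.0588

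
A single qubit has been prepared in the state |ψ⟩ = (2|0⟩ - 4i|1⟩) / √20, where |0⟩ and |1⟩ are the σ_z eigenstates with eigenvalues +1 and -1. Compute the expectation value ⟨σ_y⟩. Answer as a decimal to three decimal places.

-0.800

⟨σ_y⟩ = 2 Im(a* b)/(|a|²+|b|²) with a = 2, b = -4i.
a* b = -8i, so ⟨σ_y⟩ = -16/20.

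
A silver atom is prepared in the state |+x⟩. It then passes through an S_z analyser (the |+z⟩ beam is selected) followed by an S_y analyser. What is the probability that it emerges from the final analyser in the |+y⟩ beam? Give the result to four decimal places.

First analyser (S_z): from |+x⟩, P(|+z⟩) = 1/2.
After stage 1 the state is |+z⟩; P(|+y⟩) = |⟨+y|+z⟩|² = 1/2.
Joint probability = 1/2 × 1/2 = 0.2500.

0.2500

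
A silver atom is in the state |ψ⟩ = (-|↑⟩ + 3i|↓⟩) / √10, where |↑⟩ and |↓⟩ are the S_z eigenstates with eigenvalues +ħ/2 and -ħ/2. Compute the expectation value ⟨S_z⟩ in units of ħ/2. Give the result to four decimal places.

⟨σ_z⟩ = |a|² - |b|² divided by |a|²+|b|², with a, b the |↑⟩, |↓⟩ amplitudes.
= (1 - 9)/10 = -8/10.
⟨S_z⟩ = (ħ/2)·⟨σ_z⟩.

-0.8000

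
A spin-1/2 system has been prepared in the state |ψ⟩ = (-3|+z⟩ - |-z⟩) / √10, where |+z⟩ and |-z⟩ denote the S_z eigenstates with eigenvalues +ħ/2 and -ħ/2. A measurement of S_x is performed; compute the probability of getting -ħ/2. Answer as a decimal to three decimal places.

|-x⟩ = (|+z⟩ - |-z⟩)/√2, so ⟨-x|ψ⟩ = (-2) / (√2·√10).
P = |-2|² / 20 = 4/20.

0.200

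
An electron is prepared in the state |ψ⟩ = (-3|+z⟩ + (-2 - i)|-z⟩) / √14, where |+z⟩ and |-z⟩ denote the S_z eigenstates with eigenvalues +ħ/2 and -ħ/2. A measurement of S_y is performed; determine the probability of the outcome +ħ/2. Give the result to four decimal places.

|+y⟩ = (|+z⟩ + i|-z⟩)/√2, so ⟨+y|ψ⟩ = (-4 + 2i) / (√2·√14).
P = |-4 + 2i|² / 28 = 20/28.

0.7143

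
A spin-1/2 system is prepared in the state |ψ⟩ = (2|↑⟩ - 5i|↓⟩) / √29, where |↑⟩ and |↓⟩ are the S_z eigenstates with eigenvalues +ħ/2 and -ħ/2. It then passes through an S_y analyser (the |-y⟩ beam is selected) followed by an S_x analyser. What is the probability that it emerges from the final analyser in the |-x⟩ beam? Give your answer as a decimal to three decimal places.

First analyser (S_y): P(|-y⟩) = |⟨-y|ψ⟩|² = 49/58.
After stage 1 the state is |-y⟩; P(|-x⟩) = |⟨-x|-y⟩|² = 1/2.
Joint probability = 49/58 × 1/2 = 0.422.

0.422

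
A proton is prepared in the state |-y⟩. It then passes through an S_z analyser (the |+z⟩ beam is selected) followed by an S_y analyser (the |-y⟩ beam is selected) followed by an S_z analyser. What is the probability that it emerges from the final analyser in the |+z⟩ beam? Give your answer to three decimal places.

0.125

First analyser (S_z): from |-y⟩, P(|+z⟩) = 1/2.
After stage 1 the state is |+z⟩; P(|-y⟩) = |⟨-y|+z⟩|² = 1/2.
After stage 2 the state is |-y⟩; P(|+z⟩) = |⟨+z|-y⟩|² = 1/2.
Joint probability = 1/2 × 1/2 × 1/2 = 0.125.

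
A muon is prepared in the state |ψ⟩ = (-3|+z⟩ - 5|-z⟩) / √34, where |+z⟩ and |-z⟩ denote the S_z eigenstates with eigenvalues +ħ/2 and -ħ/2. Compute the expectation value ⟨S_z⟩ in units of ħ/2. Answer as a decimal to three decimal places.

⟨σ_z⟩ = |a|² - |b|² divided by |a|²+|b|², with a, b the |+z⟩, |-z⟩ amplitudes.
= (9 - 25)/34 = -16/34.
⟨S_z⟩ = (ħ/2)·⟨σ_z⟩.

-0.471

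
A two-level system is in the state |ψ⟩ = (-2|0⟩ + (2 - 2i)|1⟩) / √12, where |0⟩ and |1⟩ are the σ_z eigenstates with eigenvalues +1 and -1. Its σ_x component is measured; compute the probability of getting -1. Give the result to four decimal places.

0.8333

|-x⟩ = (|0⟩ - |1⟩)/√2, so ⟨-x|ψ⟩ = (-4 + 2i) / (√2·√12).
P = |-4 + 2i|² / 24 = 20/24.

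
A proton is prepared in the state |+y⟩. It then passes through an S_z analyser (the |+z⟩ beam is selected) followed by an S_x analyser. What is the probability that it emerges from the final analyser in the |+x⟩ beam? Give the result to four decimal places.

First analyser (S_z): from |+y⟩, P(|+z⟩) = 1/2.
After stage 1 the state is |+z⟩; P(|+x⟩) = |⟨+x|+z⟩|² = 1/2.
Joint probability = 1/2 × 1/2 = 0.2500.

0.2500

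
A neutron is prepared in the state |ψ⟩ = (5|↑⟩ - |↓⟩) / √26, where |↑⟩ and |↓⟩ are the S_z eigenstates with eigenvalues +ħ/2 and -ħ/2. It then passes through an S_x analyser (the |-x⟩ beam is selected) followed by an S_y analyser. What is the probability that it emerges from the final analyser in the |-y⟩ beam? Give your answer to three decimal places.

First analyser (S_x): P(|-x⟩) = |⟨-x|ψ⟩|² = 36/52.
After stage 1 the state is |-x⟩; P(|-y⟩) = |⟨-y|-x⟩|² = 1/2.
Joint probability = 36/52 × 1/2 = 0.346.

0.346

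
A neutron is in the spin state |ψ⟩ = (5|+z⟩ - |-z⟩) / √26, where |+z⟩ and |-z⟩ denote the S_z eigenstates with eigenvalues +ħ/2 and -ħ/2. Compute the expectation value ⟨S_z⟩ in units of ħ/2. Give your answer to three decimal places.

0.923

⟨σ_z⟩ = |a|² - |b|² divided by |a|²+|b|², with a, b the |+z⟩, |-z⟩ amplitudes.
= (25 - 1)/26 = 24/26.
⟨S_z⟩ = (ħ/2)·⟨σ_z⟩.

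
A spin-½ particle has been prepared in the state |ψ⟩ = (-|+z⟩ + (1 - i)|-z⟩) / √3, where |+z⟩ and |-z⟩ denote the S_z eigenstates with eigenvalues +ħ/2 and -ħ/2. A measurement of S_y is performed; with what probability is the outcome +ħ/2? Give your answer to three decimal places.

|+y⟩ = (|+z⟩ + i|-z⟩)/√2, so ⟨+y|ψ⟩ = (-2 - i) / (√2·√3).
P = |-2 - i|² / 6 = 5/6.

0.833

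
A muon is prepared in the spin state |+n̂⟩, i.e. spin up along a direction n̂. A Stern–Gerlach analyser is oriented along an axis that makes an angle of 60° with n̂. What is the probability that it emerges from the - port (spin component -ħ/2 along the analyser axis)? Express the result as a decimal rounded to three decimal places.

0.250

For spin-½, the probability of finding spin-up along an axis at angle θ to the initial spin direction is cos²(θ/2); spin-down is sin²(θ/2).
θ = 60°, so P = sin²(30°) ≈ 0.250.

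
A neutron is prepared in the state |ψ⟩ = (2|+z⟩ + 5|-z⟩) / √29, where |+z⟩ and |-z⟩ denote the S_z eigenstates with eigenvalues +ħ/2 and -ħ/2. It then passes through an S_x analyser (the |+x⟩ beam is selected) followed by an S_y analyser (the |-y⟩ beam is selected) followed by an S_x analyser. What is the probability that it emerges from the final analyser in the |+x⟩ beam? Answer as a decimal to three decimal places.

First analyser (S_x): P(|+x⟩) = |⟨+x|ψ⟩|² = 49/58.
After stage 1 the state is |+x⟩; P(|-y⟩) = |⟨-y|+x⟩|² = 1/2.
After stage 2 the state is |-y⟩; P(|+x⟩) = |⟨+x|-y⟩|² = 1/2.
Joint probability = 49/58 × 1/2 × 1/2 = 0.211.

0.211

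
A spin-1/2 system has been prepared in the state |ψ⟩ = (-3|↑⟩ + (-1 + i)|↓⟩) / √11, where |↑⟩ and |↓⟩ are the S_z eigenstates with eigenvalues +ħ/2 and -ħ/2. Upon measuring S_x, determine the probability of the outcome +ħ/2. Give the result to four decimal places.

|+x⟩ = (|↑⟩ + |↓⟩)/√2, so ⟨+x|ψ⟩ = (-4 + i) / (√2·√11).
P = |-4 + i|² / 22 = 17/22.

0.7727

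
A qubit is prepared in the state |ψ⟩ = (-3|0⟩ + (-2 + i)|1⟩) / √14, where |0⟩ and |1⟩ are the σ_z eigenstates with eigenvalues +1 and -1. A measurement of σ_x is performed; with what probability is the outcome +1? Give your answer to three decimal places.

0.929

|+x⟩ = (|0⟩ + |1⟩)/√2, so ⟨+x|ψ⟩ = (-5 + i) / (√2·√14).
P = |-5 + i|² / 28 = 26/28.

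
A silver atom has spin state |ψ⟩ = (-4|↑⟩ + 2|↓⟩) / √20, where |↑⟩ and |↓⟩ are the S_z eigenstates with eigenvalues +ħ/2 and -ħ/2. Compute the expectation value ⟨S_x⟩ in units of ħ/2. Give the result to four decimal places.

⟨σ_x⟩ = 2 Re(a* b)/(|a|²+|b|²) with a = -4, b = 2.
a* b = -8, so ⟨σ_x⟩ = -16/20.
⟨S_x⟩ = (ħ/2)·⟨σ_x⟩.

-0.8000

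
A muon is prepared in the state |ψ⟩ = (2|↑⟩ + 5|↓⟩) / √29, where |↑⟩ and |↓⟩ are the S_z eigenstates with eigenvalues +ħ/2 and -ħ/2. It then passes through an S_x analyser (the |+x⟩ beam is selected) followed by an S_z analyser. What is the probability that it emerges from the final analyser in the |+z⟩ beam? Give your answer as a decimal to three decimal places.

First analyser (S_x): P(|+x⟩) = |⟨+x|ψ⟩|² = 49/58.
After stage 1 the state is |+x⟩; P(|+z⟩) = |⟨+z|+x⟩|² = 1/2.
Joint probability = 49/58 × 1/2 = 0.422.

0.422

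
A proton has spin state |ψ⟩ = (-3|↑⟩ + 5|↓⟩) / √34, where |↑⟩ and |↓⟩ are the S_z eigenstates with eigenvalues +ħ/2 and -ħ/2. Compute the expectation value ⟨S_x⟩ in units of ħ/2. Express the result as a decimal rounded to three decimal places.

⟨σ_x⟩ = 2 Re(a* b)/(|a|²+|b|²) with a = -3, b = 5.
a* b = -15, so ⟨σ_x⟩ = -30/34.
⟨S_x⟩ = (ħ/2)·⟨σ_x⟩.

-0.882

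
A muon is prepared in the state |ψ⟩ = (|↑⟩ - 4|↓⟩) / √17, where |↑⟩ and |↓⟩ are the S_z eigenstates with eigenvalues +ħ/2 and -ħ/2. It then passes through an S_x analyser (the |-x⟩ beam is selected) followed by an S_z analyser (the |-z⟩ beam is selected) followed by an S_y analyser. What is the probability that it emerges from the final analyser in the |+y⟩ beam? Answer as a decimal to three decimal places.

0.184

First analyser (S_x): P(|-x⟩) = |⟨-x|ψ⟩|² = 25/34.
After stage 1 the state is |-x⟩; P(|-z⟩) = |⟨-z|-x⟩|² = 1/2.
After stage 2 the state is |-z⟩; P(|+y⟩) = |⟨+y|-z⟩|² = 1/2.
Joint probability = 25/34 × 1/2 × 1/2 = 0.184.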